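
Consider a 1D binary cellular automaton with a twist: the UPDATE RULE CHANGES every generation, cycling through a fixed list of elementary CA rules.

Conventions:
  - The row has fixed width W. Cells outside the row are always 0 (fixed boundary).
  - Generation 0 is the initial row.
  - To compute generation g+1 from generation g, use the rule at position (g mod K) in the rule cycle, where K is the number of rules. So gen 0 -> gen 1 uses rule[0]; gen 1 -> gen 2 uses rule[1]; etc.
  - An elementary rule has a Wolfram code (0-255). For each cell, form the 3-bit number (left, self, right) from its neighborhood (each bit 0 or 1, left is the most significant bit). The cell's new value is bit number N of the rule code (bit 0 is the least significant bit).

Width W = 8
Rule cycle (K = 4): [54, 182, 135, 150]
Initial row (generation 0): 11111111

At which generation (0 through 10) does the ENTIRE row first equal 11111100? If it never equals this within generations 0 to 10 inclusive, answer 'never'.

Gen 0: 11111111
Gen 1 (rule 54): 00000000
Gen 2 (rule 182): 00000000
Gen 3 (rule 135): 11111111
Gen 4 (rule 150): 01111110
Gen 5 (rule 54): 10000001
Gen 6 (rule 182): 11000011
Gen 7 (rule 135): 00011100
Gen 8 (rule 150): 00101010
Gen 9 (rule 54): 01111111
Gen 10 (rule 182): 10111110

Answer: never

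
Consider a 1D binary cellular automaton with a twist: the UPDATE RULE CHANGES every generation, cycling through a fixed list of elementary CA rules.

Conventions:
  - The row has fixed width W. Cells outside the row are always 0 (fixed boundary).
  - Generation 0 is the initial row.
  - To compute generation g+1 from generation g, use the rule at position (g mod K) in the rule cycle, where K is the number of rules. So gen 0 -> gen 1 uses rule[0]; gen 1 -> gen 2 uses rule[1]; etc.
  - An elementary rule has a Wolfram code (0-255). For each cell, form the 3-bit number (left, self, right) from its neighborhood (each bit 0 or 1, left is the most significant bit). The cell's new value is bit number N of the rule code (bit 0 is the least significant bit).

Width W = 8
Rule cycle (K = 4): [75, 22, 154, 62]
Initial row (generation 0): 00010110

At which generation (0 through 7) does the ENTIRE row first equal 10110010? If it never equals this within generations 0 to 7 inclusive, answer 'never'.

Answer: never

Derivation:
Gen 0: 00010110
Gen 1 (rule 75): 11100110
Gen 2 (rule 22): 00011001
Gen 3 (rule 154): 00110110
Gen 4 (rule 62): 01101101
Gen 5 (rule 75): 11101100
Gen 6 (rule 22): 00000010
Gen 7 (rule 154): 00000101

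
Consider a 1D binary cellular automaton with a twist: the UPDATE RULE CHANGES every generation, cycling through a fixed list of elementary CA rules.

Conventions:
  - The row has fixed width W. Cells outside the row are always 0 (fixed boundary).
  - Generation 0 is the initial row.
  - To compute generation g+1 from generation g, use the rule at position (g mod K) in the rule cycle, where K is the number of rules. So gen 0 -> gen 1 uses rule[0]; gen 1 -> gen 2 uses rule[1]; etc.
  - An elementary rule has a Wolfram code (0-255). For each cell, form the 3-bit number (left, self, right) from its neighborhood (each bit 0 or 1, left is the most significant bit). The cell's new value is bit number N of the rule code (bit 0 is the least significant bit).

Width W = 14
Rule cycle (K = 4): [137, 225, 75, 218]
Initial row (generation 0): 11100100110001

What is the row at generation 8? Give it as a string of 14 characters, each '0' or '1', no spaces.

Gen 0: 11100100110001
Gen 1 (rule 137): 11000000100100
Gen 2 (rule 225): 01011110000001
Gen 3 (rule 75): 10010010111110
Gen 4 (rule 218): 01101100111111
Gen 5 (rule 137): 01001000111110
Gen 6 (rule 225): 00000010011110
Gen 7 (rule 75): 11111100110010
Gen 8 (rule 218): 11111111111101

Answer: 11111111111101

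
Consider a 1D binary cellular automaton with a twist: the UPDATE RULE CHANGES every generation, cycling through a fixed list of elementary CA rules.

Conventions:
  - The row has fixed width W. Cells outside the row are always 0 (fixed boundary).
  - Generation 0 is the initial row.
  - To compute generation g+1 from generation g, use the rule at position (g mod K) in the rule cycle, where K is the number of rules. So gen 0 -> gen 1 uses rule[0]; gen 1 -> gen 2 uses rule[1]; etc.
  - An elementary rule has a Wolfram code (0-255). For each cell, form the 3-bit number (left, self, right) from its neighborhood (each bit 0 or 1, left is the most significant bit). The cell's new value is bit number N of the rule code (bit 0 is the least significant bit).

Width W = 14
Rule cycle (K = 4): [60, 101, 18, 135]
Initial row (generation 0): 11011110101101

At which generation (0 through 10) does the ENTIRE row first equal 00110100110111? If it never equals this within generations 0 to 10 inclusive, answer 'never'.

Answer: never

Derivation:
Gen 0: 11011110101101
Gen 1 (rule 60): 10110001111011
Gen 2 (rule 101): 11010100001101
Gen 3 (rule 18): 00000010010000
Gen 4 (rule 135): 11111110110111
Gen 5 (rule 60): 10000001101100
Gen 6 (rule 101): 10111100110101
Gen 7 (rule 18): 00000011000000
Gen 8 (rule 135): 11111100011111
Gen 9 (rule 60): 10000010010000
Gen 10 (rule 101): 10111010010111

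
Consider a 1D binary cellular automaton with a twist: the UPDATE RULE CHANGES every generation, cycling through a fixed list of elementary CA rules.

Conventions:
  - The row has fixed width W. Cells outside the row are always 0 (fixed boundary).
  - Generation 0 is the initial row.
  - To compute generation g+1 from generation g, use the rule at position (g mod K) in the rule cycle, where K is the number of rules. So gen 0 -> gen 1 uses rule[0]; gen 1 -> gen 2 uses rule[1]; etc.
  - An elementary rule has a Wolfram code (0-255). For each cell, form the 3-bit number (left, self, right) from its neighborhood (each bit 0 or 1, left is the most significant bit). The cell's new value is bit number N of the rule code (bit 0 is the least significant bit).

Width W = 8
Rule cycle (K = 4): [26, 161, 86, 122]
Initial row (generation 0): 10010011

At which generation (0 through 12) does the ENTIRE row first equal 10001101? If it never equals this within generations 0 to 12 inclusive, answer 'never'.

Answer: 9

Derivation:
Gen 0: 10010011
Gen 1 (rule 26): 01101110
Gen 2 (rule 161): 00010100
Gen 3 (rule 86): 00110110
Gen 4 (rule 122): 01111111
Gen 5 (rule 26): 11000000
Gen 6 (rule 161): 00011111
Gen 7 (rule 86): 00100001
Gen 8 (rule 122): 01010010
Gen 9 (rule 26): 10001101
Gen 10 (rule 161): 00100010
Gen 11 (rule 86): 01110111
Gen 12 (rule 122): 11011101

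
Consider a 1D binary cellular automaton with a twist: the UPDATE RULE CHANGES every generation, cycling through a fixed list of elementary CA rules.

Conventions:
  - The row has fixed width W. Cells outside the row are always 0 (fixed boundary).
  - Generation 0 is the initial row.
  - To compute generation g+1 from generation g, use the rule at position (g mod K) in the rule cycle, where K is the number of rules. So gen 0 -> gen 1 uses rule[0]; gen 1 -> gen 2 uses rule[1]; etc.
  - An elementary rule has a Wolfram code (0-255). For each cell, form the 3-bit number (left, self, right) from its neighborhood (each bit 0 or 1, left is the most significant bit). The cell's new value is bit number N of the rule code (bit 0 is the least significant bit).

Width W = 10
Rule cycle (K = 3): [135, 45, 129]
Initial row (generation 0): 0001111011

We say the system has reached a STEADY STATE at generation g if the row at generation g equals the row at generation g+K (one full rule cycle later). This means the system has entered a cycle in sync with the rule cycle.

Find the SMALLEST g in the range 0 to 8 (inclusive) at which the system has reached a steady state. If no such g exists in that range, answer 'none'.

Gen 0: 0001111011
Gen 1 (rule 135): 1110110000
Gen 2 (rule 45): 1001100111
Gen 3 (rule 129): 0000000010
Gen 4 (rule 135): 1111111110
Gen 5 (rule 45): 1000000000
Gen 6 (rule 129): 0011111111
Gen 7 (rule 135): 1101111110
Gen 8 (rule 45): 1011000000
Gen 9 (rule 129): 0000011111
Gen 10 (rule 135): 1111101110
Gen 11 (rule 45): 1000011000

Answer: none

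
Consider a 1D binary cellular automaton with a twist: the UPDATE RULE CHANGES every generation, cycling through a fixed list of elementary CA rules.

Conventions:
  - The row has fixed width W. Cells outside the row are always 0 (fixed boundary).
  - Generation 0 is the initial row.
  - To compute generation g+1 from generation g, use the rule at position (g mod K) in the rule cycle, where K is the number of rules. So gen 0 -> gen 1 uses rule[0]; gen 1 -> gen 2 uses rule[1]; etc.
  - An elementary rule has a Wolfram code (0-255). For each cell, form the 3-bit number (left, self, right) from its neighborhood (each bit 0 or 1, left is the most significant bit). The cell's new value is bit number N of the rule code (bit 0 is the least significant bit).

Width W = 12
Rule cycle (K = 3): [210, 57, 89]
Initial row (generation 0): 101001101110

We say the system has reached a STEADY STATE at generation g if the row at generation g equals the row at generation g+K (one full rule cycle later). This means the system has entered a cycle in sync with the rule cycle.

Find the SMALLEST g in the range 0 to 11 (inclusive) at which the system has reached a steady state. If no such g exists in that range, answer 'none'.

Answer: none

Derivation:
Gen 0: 101001101110
Gen 1 (rule 210): 000110100111
Gen 2 (rule 57): 110101010100
Gen 3 (rule 89): 110000000011
Gen 4 (rule 210): 011000000101
Gen 5 (rule 57): 010111110010
Gen 6 (rule 89): 000100011001
Gen 7 (rule 210): 001010101110
Gen 8 (rule 57): 100101011001
Gen 9 (rule 89): 010000011100
Gen 10 (rule 210): 101000101110
Gen 11 (rule 57): 010110011001
Gen 12 (rule 89): 000111011100
Gen 13 (rule 210): 001011001110
Gen 14 (rule 57): 100110101001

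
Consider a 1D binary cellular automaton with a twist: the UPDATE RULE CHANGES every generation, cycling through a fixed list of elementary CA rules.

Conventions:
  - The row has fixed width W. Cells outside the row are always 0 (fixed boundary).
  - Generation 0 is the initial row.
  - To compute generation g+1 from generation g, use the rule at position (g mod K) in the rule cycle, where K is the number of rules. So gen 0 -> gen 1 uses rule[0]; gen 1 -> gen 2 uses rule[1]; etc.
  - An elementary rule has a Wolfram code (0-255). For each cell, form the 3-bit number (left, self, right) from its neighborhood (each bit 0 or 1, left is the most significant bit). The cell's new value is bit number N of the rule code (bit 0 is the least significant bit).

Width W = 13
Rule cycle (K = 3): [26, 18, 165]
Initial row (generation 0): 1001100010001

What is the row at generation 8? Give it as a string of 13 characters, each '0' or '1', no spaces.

Answer: 0010101000000

Derivation:
Gen 0: 1001100010001
Gen 1 (rule 26): 0111010101010
Gen 2 (rule 18): 1000000000001
Gen 3 (rule 165): 1011111111101
Gen 4 (rule 26): 0010000000000
Gen 5 (rule 18): 0101000000000
Gen 6 (rule 165): 0111011111111
Gen 7 (rule 26): 1100010000000
Gen 8 (rule 18): 0010101000000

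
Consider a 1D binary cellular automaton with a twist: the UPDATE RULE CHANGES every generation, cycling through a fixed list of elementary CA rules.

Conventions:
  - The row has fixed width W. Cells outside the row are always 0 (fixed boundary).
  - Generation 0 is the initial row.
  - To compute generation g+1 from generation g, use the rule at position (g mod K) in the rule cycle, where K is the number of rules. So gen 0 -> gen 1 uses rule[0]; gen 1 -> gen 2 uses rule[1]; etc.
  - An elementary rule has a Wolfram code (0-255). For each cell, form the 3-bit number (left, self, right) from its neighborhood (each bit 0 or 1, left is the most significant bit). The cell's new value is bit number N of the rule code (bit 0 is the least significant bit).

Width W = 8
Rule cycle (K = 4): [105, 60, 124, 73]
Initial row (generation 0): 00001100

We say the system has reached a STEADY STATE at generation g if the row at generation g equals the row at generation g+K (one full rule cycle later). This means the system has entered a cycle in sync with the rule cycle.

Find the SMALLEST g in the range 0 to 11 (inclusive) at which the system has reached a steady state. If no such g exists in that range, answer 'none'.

Gen 0: 00001100
Gen 1 (rule 105): 11101101
Gen 2 (rule 60): 10011011
Gen 3 (rule 124): 11011111
Gen 4 (rule 73): 11010001
Gen 5 (rule 105): 11100100
Gen 6 (rule 60): 10010110
Gen 7 (rule 124): 11011111
Gen 8 (rule 73): 11010001
Gen 9 (rule 105): 11100100
Gen 10 (rule 60): 10010110
Gen 11 (rule 124): 11011111
Gen 12 (rule 73): 11010001
Gen 13 (rule 105): 11100100
Gen 14 (rule 60): 10010110
Gen 15 (rule 124): 11011111

Answer: 3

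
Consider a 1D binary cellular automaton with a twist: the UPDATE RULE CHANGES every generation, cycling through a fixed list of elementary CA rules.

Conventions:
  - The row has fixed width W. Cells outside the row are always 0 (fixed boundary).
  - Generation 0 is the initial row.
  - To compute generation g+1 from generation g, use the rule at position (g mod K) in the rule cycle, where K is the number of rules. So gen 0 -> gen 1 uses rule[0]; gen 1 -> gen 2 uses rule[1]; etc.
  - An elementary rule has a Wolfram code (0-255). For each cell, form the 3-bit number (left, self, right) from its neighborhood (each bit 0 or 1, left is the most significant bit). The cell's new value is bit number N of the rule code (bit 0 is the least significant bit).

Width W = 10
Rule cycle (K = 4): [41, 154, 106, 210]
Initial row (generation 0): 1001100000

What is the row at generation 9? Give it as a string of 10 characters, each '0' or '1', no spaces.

Gen 0: 1001100000
Gen 1 (rule 41): 0001001111
Gen 2 (rule 154): 0010111110
Gen 3 (rule 106): 0101100010
Gen 4 (rule 210): 1000110101
Gen 5 (rule 41): 0010101010
Gen 6 (rule 154): 0100000001
Gen 7 (rule 106): 1000000010
Gen 8 (rule 210): 0100000101
Gen 9 (rule 41): 0001110010

Answer: 0001110010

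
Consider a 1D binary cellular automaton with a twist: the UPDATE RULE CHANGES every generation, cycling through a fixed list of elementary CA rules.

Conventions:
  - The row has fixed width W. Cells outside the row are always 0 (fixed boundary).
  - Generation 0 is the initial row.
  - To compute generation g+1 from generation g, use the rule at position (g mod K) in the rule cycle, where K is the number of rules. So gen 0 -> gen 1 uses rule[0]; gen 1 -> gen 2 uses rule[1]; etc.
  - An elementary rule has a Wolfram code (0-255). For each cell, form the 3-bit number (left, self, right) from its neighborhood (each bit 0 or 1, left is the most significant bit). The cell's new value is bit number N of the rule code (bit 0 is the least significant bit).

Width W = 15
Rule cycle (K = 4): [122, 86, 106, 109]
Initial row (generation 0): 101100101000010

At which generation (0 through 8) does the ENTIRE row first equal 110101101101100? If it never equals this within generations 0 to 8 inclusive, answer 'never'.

Gen 0: 101100101000010
Gen 1 (rule 122): 011111010100101
Gen 2 (rule 86): 100001010111101
Gen 3 (rule 106): 000010101100110
Gen 4 (rule 109): 111011111100110
Gen 5 (rule 122): 101110000111111
Gen 6 (rule 86): 100011001000001
Gen 7 (rule 106): 000111010000010
Gen 8 (rule 109): 110101110111010

Answer: never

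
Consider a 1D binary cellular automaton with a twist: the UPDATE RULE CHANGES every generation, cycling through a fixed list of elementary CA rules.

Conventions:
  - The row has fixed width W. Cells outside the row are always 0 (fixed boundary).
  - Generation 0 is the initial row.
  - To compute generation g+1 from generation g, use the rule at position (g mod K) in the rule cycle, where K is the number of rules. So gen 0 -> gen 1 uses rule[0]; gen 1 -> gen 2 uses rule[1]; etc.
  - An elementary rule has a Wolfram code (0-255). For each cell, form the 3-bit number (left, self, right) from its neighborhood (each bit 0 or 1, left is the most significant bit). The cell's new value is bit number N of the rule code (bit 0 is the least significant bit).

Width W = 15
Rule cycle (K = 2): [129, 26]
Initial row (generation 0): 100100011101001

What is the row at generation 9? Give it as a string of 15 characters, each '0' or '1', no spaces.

Gen 0: 100100011101001
Gen 1 (rule 129): 000001001000000
Gen 2 (rule 26): 000010110100000
Gen 3 (rule 129): 111000000001111
Gen 4 (rule 26): 100100000011000
Gen 5 (rule 129): 000001111000011
Gen 6 (rule 26): 000011000100110
Gen 7 (rule 129): 111000010000000
Gen 8 (rule 26): 100100101000000
Gen 9 (rule 129): 000000000011111

Answer: 000000000011111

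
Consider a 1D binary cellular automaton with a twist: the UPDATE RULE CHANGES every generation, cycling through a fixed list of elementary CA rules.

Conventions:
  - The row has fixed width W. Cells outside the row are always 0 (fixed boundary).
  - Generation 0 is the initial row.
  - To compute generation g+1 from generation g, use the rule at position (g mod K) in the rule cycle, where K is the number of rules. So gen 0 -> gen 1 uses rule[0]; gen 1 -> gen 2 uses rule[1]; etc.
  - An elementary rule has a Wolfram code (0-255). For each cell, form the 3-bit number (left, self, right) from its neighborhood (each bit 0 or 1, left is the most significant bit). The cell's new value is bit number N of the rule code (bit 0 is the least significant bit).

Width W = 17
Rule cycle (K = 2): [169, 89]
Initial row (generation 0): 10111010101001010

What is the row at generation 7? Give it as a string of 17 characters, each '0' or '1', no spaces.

Answer: 11000110100011110

Derivation:
Gen 0: 10111010101001010
Gen 1 (rule 169): 01110101010000100
Gen 2 (rule 89): 01010000001110011
Gen 3 (rule 169): 00100111101100010
Gen 4 (rule 89): 10010100101111001
Gen 5 (rule 169): 00001000011110000
Gen 6 (rule 89): 11100111010011111
Gen 7 (rule 169): 11000110100011110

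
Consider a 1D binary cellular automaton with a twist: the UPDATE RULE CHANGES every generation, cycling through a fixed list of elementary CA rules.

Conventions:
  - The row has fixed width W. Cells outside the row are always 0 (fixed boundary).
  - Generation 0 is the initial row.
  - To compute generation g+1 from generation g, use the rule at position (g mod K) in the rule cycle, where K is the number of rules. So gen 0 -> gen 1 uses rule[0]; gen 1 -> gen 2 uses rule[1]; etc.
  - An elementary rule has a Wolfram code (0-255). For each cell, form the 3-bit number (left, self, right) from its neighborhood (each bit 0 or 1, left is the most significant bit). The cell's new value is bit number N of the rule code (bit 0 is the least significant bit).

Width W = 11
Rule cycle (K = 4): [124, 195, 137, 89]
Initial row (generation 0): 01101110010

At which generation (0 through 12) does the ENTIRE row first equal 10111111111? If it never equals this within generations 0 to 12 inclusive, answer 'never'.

Answer: 4

Derivation:
Gen 0: 01101110010
Gen 1 (rule 124): 01111011011
Gen 2 (rule 195): 10111001001
Gen 3 (rule 137): 00110000000
Gen 4 (rule 89): 10111111111
Gen 5 (rule 124): 11100000001
Gen 6 (rule 195): 01101111110
Gen 7 (rule 137): 01001111100
Gen 8 (rule 89): 00101000111
Gen 9 (rule 124): 00111100101
Gen 10 (rule 195): 11011101000
Gen 11 (rule 137): 10011000011
Gen 12 (rule 89): 01011111011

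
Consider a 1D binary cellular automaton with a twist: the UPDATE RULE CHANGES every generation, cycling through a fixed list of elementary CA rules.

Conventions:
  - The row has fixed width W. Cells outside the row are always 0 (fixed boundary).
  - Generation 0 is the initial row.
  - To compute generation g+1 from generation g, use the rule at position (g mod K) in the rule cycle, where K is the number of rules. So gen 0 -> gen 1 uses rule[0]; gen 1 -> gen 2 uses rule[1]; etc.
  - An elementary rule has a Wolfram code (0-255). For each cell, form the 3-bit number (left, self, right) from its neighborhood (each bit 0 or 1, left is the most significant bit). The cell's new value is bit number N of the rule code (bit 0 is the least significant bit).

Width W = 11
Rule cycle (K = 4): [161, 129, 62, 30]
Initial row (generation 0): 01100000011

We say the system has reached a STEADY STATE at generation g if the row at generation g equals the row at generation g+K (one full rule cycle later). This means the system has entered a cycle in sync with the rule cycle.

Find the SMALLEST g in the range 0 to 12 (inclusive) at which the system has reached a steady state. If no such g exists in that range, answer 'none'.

Gen 0: 01100000011
Gen 1 (rule 161): 00001111000
Gen 2 (rule 129): 11100110011
Gen 3 (rule 62): 10011101110
Gen 4 (rule 30): 11110001001
Gen 5 (rule 161): 01100100000
Gen 6 (rule 129): 00000001111
Gen 7 (rule 62): 00000011000
Gen 8 (rule 30): 00000110100
Gen 9 (rule 161): 11110001001
Gen 10 (rule 129): 01100100000
Gen 11 (rule 62): 11011110000
Gen 12 (rule 30): 10010001000
Gen 13 (rule 161): 00000100011
Gen 14 (rule 129): 11110001000
Gen 15 (rule 62): 10001011100
Gen 16 (rule 30): 11011010010

Answer: none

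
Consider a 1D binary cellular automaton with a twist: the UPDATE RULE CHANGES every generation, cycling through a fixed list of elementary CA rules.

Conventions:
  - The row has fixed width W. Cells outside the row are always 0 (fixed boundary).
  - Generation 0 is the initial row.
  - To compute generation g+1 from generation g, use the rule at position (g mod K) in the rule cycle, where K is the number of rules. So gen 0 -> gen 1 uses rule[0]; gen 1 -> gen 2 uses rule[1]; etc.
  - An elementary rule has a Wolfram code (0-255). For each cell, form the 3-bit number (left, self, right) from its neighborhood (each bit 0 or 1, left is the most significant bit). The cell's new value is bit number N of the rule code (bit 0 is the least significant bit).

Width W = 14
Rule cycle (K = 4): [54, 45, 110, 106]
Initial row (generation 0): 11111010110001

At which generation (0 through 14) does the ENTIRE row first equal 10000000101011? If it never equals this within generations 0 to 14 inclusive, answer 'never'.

Gen 0: 11111010110001
Gen 1 (rule 54): 00000111001011
Gen 2 (rule 45): 11110100001110
Gen 3 (rule 110): 10011100011010
Gen 4 (rule 106): 00110100111100
Gen 5 (rule 54): 01001111000010
Gen 6 (rule 45): 01001000011010
Gen 7 (rule 110): 11011000111110
Gen 8 (rule 106): 11111001100010
Gen 9 (rule 54): 00000110010111
Gen 10 (rule 45): 11110100011100
Gen 11 (rule 110): 10011100110100
Gen 12 (rule 106): 00110101111000
Gen 13 (rule 54): 01001110000100
Gen 14 (rule 45): 01001000110101

Answer: never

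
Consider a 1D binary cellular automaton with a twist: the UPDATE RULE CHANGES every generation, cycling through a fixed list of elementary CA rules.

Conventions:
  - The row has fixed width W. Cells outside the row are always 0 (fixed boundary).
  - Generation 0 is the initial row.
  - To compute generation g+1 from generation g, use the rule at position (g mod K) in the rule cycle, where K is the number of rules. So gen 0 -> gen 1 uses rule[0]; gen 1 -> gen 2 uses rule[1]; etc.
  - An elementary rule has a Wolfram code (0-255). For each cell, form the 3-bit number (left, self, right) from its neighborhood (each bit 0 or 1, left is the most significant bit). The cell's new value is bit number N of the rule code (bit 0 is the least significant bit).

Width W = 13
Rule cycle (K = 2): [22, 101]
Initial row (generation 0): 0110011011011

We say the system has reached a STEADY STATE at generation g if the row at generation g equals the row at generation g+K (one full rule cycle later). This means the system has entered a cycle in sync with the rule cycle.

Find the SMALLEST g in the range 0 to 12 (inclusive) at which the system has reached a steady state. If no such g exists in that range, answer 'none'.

Gen 0: 0110011011011
Gen 1 (rule 22): 1001100000000
Gen 2 (rule 101): 1000101111111
Gen 3 (rule 22): 1101100000000
Gen 4 (rule 101): 0110101111111
Gen 5 (rule 22): 1000100000000
Gen 6 (rule 101): 1010101111111
Gen 7 (rule 22): 1010100000000
Gen 8 (rule 101): 1111101111111
Gen 9 (rule 22): 0000000000000
Gen 10 (rule 101): 1111111111111
Gen 11 (rule 22): 0000000000000
Gen 12 (rule 101): 1111111111111
Gen 13 (rule 22): 0000000000000
Gen 14 (rule 101): 1111111111111

Answer: 9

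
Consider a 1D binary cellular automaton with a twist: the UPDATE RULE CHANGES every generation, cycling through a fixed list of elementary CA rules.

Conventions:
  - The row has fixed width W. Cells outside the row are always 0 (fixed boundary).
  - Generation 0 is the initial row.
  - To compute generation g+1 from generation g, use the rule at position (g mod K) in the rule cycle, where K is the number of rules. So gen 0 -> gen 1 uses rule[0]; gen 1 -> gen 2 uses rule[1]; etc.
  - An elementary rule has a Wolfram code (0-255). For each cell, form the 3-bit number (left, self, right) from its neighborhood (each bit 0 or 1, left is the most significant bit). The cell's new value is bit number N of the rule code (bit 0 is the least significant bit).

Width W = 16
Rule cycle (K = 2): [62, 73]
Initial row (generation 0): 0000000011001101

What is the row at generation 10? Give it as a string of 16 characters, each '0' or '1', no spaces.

Answer: 0010000010111011

Derivation:
Gen 0: 0000000011001101
Gen 1 (rule 62): 0000000110111011
Gen 2 (rule 73): 1111110110101011
Gen 3 (rule 62): 1000001101111110
Gen 4 (rule 73): 0011101101000010
Gen 5 (rule 62): 0110011011100111
Gen 6 (rule 73): 0110011010100101
Gen 7 (rule 62): 1101110111111111
Gen 8 (rule 73): 1101010100000001
Gen 9 (rule 62): 1011111110000011
Gen 10 (rule 73): 0010000010111011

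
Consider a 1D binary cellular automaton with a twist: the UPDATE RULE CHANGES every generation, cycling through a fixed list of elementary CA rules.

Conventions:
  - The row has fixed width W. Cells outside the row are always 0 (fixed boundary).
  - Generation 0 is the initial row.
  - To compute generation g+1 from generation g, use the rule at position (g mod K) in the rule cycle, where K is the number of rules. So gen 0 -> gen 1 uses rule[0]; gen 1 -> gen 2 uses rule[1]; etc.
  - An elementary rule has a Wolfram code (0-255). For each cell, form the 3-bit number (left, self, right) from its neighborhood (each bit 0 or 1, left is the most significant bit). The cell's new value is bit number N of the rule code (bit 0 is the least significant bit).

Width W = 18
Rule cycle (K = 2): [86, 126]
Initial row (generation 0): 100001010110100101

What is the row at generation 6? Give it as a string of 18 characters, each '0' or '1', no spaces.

Gen 0: 100001010110100101
Gen 1 (rule 86): 110011010010111101
Gen 2 (rule 126): 111111111111100111
Gen 3 (rule 86): 000000000000111001
Gen 4 (rule 126): 000000000001101111
Gen 5 (rule 86): 000000000010100001
Gen 6 (rule 126): 000000000111110011

Answer: 000000000111110011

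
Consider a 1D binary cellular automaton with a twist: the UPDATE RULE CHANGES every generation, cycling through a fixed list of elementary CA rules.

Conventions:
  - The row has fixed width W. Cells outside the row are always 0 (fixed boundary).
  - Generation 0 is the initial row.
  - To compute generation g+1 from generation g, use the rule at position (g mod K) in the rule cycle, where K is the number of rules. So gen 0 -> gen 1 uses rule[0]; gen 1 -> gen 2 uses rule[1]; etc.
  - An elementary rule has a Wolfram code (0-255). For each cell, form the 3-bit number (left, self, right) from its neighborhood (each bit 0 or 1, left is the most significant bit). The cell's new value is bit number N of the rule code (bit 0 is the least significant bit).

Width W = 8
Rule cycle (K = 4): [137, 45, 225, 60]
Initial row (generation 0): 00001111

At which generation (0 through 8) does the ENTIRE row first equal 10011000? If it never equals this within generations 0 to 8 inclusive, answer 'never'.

Gen 0: 00001111
Gen 1 (rule 137): 11101110
Gen 2 (rule 45): 10011000
Gen 3 (rule 225): 00001011
Gen 4 (rule 60): 00001110
Gen 5 (rule 137): 11101100
Gen 6 (rule 45): 10011001
Gen 7 (rule 225): 00001000
Gen 8 (rule 60): 00001100

Answer: 2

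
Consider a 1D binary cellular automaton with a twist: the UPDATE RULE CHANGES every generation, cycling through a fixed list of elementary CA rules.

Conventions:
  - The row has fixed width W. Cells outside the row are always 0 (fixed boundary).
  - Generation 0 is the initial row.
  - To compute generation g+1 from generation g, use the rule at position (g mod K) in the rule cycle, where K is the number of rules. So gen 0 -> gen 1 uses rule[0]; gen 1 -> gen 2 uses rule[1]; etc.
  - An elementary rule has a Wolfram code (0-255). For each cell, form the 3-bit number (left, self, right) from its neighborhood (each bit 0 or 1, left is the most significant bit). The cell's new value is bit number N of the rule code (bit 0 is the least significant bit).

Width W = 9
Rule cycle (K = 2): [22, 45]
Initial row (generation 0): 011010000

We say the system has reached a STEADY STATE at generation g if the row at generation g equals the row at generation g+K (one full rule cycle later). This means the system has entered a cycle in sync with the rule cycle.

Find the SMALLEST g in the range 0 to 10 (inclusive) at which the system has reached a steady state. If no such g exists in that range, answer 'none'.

Gen 0: 011010000
Gen 1 (rule 22): 100011000
Gen 2 (rule 45): 101010011
Gen 3 (rule 22): 101011100
Gen 4 (rule 45): 111110001
Gen 5 (rule 22): 000001011
Gen 6 (rule 45): 111101110
Gen 7 (rule 22): 000000001
Gen 8 (rule 45): 111111101
Gen 9 (rule 22): 000000001
Gen 10 (rule 45): 111111101
Gen 11 (rule 22): 000000001
Gen 12 (rule 45): 111111101

Answer: 7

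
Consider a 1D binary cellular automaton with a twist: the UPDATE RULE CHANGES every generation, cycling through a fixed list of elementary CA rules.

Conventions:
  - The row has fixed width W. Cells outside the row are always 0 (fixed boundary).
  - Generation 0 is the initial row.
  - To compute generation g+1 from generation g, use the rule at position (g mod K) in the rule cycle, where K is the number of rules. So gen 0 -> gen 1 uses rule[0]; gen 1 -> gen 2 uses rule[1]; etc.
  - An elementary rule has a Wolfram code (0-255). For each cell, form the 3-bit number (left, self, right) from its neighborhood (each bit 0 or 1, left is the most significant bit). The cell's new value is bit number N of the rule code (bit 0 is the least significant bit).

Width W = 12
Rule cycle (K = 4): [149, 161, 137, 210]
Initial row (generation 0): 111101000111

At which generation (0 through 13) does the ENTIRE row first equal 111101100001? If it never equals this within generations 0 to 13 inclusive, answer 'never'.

Answer: never

Derivation:
Gen 0: 111101000111
Gen 1 (rule 149): 011001110010
Gen 2 (rule 161): 000000100000
Gen 3 (rule 137): 111110001111
Gen 4 (rule 210): 011111010111
Gen 5 (rule 149): 001110010010
Gen 6 (rule 161): 100100000000
Gen 7 (rule 137): 000001111111
Gen 8 (rule 210): 000010111111
Gen 9 (rule 149): 111010011110
Gen 10 (rule 161): 010100001100
Gen 11 (rule 137): 000001101001
Gen 12 (rule 210): 000010100110
Gen 13 (rule 149): 111010110001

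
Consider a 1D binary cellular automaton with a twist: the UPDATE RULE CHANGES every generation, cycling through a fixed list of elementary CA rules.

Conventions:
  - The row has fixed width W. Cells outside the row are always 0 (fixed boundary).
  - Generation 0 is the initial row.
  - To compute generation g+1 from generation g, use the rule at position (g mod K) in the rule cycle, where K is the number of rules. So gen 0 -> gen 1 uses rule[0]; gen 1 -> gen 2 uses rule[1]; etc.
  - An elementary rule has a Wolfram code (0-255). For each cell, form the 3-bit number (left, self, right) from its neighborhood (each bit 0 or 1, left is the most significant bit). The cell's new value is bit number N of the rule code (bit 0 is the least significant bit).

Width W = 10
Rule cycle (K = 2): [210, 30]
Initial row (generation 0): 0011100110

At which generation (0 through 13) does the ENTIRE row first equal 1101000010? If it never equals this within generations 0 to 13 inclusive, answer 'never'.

Answer: 2

Derivation:
Gen 0: 0011100110
Gen 1 (rule 210): 0101111011
Gen 2 (rule 30): 1101000010
Gen 3 (rule 210): 0100100101
Gen 4 (rule 30): 1111111101
Gen 5 (rule 210): 0111111100
Gen 6 (rule 30): 1100000010
Gen 7 (rule 210): 0110000101
Gen 8 (rule 30): 1101001101
Gen 9 (rule 210): 0100110100
Gen 10 (rule 30): 1111100110
Gen 11 (rule 210): 0111111011
Gen 12 (rule 30): 1100000010
Gen 13 (rule 210): 0110000101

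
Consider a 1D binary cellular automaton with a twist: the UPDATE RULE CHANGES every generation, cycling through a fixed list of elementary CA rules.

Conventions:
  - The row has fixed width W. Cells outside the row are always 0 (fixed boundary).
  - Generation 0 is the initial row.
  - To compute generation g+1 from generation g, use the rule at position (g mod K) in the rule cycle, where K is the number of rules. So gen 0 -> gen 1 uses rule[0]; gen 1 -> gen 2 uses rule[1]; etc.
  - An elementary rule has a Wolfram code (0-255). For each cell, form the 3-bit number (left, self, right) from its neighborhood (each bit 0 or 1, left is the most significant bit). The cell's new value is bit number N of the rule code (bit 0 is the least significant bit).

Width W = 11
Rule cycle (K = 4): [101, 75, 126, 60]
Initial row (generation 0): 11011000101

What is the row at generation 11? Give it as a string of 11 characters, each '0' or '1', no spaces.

Answer: 11111100011

Derivation:
Gen 0: 11011000101
Gen 1 (rule 101): 01101010111
Gen 2 (rule 75): 11100000101
Gen 3 (rule 126): 10110001111
Gen 4 (rule 60): 11101001000
Gen 5 (rule 101): 00111001011
Gen 6 (rule 75): 11101010011
Gen 7 (rule 126): 10111111111
Gen 8 (rule 60): 11100000000
Gen 9 (rule 101): 00101111111
Gen 10 (rule 75): 11001000001
Gen 11 (rule 126): 11111100011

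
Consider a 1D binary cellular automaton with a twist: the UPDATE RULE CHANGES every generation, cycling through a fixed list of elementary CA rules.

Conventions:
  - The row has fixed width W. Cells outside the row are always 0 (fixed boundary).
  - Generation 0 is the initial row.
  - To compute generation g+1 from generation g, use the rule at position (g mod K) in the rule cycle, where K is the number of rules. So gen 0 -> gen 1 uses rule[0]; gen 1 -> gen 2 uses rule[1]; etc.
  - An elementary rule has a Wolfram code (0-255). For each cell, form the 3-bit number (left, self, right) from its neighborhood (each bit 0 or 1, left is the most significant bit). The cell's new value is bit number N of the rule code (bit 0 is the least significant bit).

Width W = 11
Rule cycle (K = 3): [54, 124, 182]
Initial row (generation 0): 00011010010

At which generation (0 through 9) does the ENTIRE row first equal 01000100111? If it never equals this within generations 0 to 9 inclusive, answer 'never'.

Gen 0: 00011010010
Gen 1 (rule 54): 00100111111
Gen 2 (rule 124): 00110100001
Gen 3 (rule 182): 01001110011
Gen 4 (rule 54): 11110001100
Gen 5 (rule 124): 10011001110
Gen 6 (rule 182): 11100110101
Gen 7 (rule 54): 00011001111
Gen 8 (rule 124): 00011101001
Gen 9 (rule 182): 00101011111

Answer: never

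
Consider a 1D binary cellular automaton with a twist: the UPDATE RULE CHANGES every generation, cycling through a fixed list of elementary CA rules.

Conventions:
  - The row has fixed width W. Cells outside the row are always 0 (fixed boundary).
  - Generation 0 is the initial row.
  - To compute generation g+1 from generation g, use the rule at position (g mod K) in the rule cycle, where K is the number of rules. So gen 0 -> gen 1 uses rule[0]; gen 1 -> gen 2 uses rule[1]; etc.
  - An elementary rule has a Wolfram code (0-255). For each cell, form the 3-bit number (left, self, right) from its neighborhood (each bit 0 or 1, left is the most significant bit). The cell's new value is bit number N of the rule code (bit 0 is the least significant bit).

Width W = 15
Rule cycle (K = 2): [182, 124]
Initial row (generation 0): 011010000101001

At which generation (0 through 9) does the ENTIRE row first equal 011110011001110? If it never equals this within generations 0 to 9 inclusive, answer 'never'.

Answer: never

Derivation:
Gen 0: 011010000101001
Gen 1 (rule 182): 100111001111111
Gen 2 (rule 124): 110101101000001
Gen 3 (rule 182): 001110011100011
Gen 4 (rule 124): 001011010110011
Gen 5 (rule 182): 011100111001100
Gen 6 (rule 124): 010110101101110
Gen 7 (rule 182): 111001110010101
Gen 8 (rule 124): 101101011011111
Gen 9 (rule 182): 110011100101110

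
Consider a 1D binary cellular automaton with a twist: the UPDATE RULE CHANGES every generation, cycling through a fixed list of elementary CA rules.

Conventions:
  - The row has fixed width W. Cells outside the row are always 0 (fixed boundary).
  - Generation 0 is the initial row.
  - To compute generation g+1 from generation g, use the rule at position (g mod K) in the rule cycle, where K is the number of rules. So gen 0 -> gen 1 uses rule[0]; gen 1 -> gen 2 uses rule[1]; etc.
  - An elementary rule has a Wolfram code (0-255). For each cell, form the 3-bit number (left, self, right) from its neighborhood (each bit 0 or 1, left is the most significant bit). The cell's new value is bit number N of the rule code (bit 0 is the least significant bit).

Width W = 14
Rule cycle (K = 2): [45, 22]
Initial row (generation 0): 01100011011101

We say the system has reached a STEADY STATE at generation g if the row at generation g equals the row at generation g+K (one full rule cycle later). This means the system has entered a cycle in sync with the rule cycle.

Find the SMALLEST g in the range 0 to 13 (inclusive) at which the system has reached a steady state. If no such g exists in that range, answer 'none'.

Gen 0: 01100011011101
Gen 1 (rule 45): 01001010110011
Gen 2 (rule 22): 11111010001100
Gen 3 (rule 45): 10000110101001
Gen 4 (rule 22): 11001000101111
Gen 5 (rule 45): 10001010111000
Gen 6 (rule 22): 11011010000100
Gen 7 (rule 45): 10110110110101
Gen 8 (rule 22): 10000000000101
Gen 9 (rule 45): 10111111110111
Gen 10 (rule 22): 10000000000000
Gen 11 (rule 45): 10111111111111
Gen 12 (rule 22): 10000000000000
Gen 13 (rule 45): 10111111111111
Gen 14 (rule 22): 10000000000000
Gen 15 (rule 45): 10111111111111

Answer: 10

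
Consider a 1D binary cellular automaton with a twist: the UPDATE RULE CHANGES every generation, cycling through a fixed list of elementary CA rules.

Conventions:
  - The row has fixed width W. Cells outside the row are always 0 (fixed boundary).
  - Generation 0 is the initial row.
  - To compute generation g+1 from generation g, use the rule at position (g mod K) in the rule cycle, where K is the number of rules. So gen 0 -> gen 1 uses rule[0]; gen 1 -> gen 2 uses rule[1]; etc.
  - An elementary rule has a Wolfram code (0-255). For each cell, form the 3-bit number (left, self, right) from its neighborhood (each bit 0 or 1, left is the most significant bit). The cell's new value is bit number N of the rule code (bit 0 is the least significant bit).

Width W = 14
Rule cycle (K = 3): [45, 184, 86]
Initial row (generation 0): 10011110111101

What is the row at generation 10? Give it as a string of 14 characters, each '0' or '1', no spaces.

Gen 0: 10011110111101
Gen 1 (rule 45): 10010001100011
Gen 2 (rule 184): 01001001010010
Gen 3 (rule 86): 11111111011111
Gen 4 (rule 45): 10000000110000
Gen 5 (rule 184): 01000000101000
Gen 6 (rule 86): 11100001101100
Gen 7 (rule 45): 10001101011001
Gen 8 (rule 184): 01001010110100
Gen 9 (rule 86): 11111010010110
Gen 10 (rule 45): 10000110011100

Answer: 10000110011100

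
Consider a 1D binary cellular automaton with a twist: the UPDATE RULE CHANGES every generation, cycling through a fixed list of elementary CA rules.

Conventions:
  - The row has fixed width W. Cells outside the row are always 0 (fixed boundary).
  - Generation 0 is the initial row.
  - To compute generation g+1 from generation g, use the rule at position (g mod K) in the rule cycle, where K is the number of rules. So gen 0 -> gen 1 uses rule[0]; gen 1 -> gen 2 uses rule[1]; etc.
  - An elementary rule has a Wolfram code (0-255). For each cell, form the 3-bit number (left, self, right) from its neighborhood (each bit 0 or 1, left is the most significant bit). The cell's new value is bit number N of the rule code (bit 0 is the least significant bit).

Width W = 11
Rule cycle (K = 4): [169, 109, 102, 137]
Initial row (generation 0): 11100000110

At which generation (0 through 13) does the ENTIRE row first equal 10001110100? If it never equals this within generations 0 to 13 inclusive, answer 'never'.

Answer: 13

Derivation:
Gen 0: 11100000110
Gen 1 (rule 169): 11001110100
Gen 2 (rule 109): 11001011101
Gen 3 (rule 102): 01011100111
Gen 4 (rule 137): 00011000110
Gen 5 (rule 169): 11010010100
Gen 6 (rule 109): 11110011101
Gen 7 (rule 102): 00010100111
Gen 8 (rule 137): 11000000110
Gen 9 (rule 169): 10011110100
Gen 10 (rule 109): 10010011101
Gen 11 (rule 102): 10110100111
Gen 12 (rule 137): 00100000110
Gen 13 (rule 169): 10001110100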